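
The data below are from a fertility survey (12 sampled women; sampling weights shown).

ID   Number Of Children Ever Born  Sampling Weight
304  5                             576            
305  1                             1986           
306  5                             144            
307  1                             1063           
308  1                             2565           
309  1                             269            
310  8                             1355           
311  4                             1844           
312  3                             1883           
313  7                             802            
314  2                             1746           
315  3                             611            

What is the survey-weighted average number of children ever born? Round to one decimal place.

Weighted sum = 5×576 + 1×1986 + 5×144 + 1×1063 + 1×2565 + 1×269 + 8×1355 + 4×1844 + 3×1883 + 7×802 + 2×1746 + 3×611
  = 2880 + 1986 + 720 + 1063 + 2565 + 269 + 10840 + 7376 + 5649 + 5614 + 3492 + 1833 = 44287
Sum of weights = 576 + 1986 + 144 + 1063 + 2565 + 269 + 1355 + 1844 + 1883 + 802 + 1746 + 611 = 14844
Weighted mean = 44287 / 14844 = 2.983495

3.0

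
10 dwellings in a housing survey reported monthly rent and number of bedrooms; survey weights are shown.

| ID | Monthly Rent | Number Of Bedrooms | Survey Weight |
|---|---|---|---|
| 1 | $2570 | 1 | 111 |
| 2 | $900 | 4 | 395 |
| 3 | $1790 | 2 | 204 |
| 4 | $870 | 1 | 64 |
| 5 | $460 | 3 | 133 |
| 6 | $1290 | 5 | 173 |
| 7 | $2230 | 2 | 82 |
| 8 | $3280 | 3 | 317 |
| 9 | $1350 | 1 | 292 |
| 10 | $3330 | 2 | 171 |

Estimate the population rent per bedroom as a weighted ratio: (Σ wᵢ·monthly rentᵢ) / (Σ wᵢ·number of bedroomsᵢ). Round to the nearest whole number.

Σ wᵢ·y = 2570×111 + 900×395 + 1790×204 + 870×64 + 460×133 + 1290×173 + 2230×82 + 3280×317 + 1350×292 + 3330×171
  = 3532210
Σ wᵢ·x = 1×111 + 4×395 + 2×204 + 1×64 + 3×133 + 5×173 + 2×82 + 3×317 + 1×292 + 2×171
  = 111 + 1580 + 408 + 64 + 399 + 865 + 164 + 951 + 292 + 342 = 5176
Ratio = 3532210 / 5176 = 682.42079

682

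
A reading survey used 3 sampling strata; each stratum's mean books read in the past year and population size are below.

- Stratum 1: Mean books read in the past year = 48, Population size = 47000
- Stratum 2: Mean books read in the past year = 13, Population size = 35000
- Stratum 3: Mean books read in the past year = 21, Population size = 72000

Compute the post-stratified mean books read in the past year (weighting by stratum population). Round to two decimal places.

27.42

Σ Nₕ·x̄ₕ = 48×47000 + 13×35000 + 21×72000
  = 2256000 + 455000 + 1512000 = 4223000
Σ Nₕ = 47000 + 35000 + 72000 = 154000
Overall mean = 4223000 / 154000 = 27.422078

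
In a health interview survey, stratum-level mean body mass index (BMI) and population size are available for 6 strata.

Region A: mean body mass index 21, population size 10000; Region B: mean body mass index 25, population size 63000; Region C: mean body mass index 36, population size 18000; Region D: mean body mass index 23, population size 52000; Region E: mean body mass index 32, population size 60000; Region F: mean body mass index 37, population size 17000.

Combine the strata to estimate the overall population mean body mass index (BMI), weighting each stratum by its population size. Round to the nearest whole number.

Σ Nₕ·x̄ₕ = 21×10000 + 25×63000 + 36×18000 + 23×52000 + 32×60000 + 37×17000
  = 210000 + 1575000 + 648000 + 1196000 + 1920000 + 629000 = 6178000
Σ Nₕ = 10000 + 63000 + 18000 + 52000 + 60000 + 17000 = 220000
Overall mean = 6178000 / 220000 = 28.081818

28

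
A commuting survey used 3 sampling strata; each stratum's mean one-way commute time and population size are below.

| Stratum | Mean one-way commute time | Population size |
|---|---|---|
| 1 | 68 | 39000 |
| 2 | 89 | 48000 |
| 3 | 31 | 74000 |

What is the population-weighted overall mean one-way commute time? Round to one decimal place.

57.3

Σ Nₕ·x̄ₕ = 68×39000 + 89×48000 + 31×74000
  = 2652000 + 4272000 + 2294000 = 9218000
Σ Nₕ = 39000 + 48000 + 74000 = 161000
Overall mean = 9218000 / 161000 = 57.254658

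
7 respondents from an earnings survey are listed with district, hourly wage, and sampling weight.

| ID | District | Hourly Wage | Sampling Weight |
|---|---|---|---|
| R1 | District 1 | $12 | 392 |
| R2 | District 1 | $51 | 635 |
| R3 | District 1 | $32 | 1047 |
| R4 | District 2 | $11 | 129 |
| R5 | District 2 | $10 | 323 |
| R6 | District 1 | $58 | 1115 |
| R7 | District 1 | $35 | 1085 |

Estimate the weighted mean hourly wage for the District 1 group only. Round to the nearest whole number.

District 1 rows: R1, R2, R3, R6, R7
Weighted sum = 12×392 + 51×635 + 32×1047 + 58×1115 + 35×1085
  = 4704 + 32385 + 33504 + 64670 + 37975 = 173238
Sum of weights = 392 + 635 + 1047 + 1115 + 1085 = 4274
Weighted mean = 173238 / 4274 = 40.53299

41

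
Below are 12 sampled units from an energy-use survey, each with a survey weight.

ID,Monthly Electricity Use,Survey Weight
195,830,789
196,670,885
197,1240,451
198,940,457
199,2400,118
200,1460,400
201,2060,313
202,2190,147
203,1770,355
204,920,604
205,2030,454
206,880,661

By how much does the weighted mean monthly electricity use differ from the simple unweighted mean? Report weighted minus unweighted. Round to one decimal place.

-249.7

Unweighted sum = 17390
Unweighted mean = 17390 / 12 = 1449.1667
Weighted sum = 830×789 + 670×885 + 1240×451 + 940×457 + 2400×118 + 1460×400 + 2060×313 + 2190×147 + 1770×355 + 920×604 + 2030×454 + 880×661
  = 654870 + 592950 + 559240 + 429580 + 283200 + 584000 + 644780 + 321930 + 628350 + 555680 + 921620 + 581680 = 6757880
Sum of weights = 789 + 885 + 451 + 457 + 118 + 400 + 313 + 147 + 355 + 604 + 454 + 661 = 5634
Weighted mean = 6757880 / 5634 = 1199.4817
Difference (weighted minus unweighted) = -249.68495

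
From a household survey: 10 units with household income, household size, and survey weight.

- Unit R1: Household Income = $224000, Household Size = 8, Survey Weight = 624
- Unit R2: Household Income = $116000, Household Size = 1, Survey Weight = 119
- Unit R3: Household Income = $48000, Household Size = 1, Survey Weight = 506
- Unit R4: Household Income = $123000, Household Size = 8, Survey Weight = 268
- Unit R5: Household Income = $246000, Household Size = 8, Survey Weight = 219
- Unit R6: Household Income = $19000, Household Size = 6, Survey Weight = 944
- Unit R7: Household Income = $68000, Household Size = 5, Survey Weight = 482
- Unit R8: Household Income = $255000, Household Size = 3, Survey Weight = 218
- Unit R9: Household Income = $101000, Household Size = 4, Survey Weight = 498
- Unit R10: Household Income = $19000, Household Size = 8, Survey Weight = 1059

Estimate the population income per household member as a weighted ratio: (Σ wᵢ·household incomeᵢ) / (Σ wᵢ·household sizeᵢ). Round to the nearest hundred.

15400

Σ wᵢ·y = 224000×624 + 116000×119 + 48000×506 + 123000×268 + 246000×219 + 19000×944 + 68000×482 + 255000×218 + 101000×498 + 19000×1059
  = 139776000 + 13804000 + 24288000 + 32964000 + 53874000 + 17936000 + 32776000 + 55590000 + 50298000 + 20121000 = 441427000
Σ wᵢ·x = 28705
Ratio = 441427000 / 28705 = 15378.053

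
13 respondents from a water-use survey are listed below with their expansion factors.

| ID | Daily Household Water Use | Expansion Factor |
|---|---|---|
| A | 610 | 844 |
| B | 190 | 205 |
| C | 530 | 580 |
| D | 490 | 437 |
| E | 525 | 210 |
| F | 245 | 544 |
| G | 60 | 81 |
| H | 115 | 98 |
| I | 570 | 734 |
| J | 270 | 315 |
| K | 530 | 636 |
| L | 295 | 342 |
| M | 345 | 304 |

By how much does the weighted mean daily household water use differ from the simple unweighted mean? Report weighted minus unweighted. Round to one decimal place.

Unweighted sum = 4775
Unweighted mean = 4775 / 13 = 367.30769
Weighted sum = 2381260
Sum of weights = 5330
Weighted mean = 2381260 / 5330 = 446.76548
Difference (weighted minus unweighted) = 79.457786

79.5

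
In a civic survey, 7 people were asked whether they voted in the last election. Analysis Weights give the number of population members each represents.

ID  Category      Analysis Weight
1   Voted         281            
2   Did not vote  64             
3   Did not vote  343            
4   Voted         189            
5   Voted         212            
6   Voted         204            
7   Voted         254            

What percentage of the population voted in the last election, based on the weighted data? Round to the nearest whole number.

74

Sum of weights for 'Voted' = 281 + 189 + 212 + 204 + 254 = 1140
Total weight = 1547
Weighted proportion = 1140 / 1547 = 0.73691015 → 73.691015%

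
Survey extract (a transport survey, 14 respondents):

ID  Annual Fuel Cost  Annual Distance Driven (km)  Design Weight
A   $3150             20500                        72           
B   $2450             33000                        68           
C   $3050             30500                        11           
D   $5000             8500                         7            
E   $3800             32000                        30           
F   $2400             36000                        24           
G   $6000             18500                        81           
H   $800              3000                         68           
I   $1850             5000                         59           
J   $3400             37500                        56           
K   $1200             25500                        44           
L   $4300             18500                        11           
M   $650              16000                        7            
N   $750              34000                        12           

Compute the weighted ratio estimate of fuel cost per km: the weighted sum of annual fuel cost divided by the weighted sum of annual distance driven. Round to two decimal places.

0.13

Σ wᵢ·y = 1587150
Σ wᵢ·x = 11882000
Ratio = 1587150 / 11882000 = 0.133576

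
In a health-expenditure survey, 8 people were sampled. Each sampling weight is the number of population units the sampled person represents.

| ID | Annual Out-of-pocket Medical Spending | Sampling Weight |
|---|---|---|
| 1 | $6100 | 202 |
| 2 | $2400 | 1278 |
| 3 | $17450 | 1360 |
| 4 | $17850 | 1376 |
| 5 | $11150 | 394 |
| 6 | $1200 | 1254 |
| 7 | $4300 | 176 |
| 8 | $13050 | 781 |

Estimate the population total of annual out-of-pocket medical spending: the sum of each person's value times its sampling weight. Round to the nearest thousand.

69440000

Weighted total = 69439750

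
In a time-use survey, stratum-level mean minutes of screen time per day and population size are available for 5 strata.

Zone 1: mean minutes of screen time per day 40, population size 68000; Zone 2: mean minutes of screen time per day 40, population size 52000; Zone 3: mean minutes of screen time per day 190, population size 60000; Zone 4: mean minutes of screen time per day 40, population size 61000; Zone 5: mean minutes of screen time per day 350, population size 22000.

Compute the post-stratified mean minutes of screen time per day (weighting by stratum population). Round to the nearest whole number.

100

Σ Nₕ·x̄ₕ = 40×68000 + 40×52000 + 190×60000 + 40×61000 + 350×22000
  = 2720000 + 2080000 + 11400000 + 2440000 + 7700000 = 26340000
Σ Nₕ = 68000 + 52000 + 60000 + 61000 + 22000 = 263000
Overall mean = 26340000 / 263000 = 100.15209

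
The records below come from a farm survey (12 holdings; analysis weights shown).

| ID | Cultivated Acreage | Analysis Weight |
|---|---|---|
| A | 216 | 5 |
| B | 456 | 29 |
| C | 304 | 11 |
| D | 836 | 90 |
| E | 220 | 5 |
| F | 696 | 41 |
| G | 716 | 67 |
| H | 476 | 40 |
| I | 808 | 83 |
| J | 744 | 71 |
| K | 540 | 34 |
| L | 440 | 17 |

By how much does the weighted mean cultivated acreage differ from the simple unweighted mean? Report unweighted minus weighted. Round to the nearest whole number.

-142

Unweighted sum = 216 + 456 + 304 + 836 + 220 + 696 + 716 + 476 + 808 + 744 + 540 + 440 = 6452
Unweighted mean = 6452 / 12 = 537.66667
Weighted sum = 216×5 + 456×29 + 304×11 + 836×90 + 220×5 + 696×41 + 716×67 + 476×40 + 808×83 + 744×71 + 540×34 + 440×17
  = 1080 + 13224 + 3344 + 75240 + 1100 + 28536 + 47972 + 19040 + 67064 + 52824 + 18360 + 7480 = 335264
Sum of weights = 5 + 29 + 11 + 90 + 5 + 41 + 67 + 40 + 83 + 71 + 34 + 17 = 493
Weighted mean = 335264 / 493 = 680.04868
Difference (unweighted minus weighted) = -142.38201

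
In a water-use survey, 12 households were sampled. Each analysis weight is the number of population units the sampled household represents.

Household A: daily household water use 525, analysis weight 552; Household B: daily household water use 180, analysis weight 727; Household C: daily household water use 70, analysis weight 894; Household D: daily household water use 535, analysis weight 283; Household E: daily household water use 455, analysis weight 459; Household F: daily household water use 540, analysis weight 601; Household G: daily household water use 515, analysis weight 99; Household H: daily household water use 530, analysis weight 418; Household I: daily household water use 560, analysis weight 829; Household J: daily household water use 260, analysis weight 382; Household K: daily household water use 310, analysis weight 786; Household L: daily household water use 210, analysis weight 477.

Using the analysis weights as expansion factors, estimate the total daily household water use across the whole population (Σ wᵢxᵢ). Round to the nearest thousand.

Weighted total = 525×552 + 180×727 + 70×894 + 535×283 + 455×459 + 540×601 + 515×99 + 530×418 + 560×829 + 260×382 + 310×786 + 210×477
  = 289800 + 130860 + 62580 + 151405 + 208845 + 324540 + 50985 + 221540 + 464240 + 99320 + 243660 + 100170 = 2347945

2348000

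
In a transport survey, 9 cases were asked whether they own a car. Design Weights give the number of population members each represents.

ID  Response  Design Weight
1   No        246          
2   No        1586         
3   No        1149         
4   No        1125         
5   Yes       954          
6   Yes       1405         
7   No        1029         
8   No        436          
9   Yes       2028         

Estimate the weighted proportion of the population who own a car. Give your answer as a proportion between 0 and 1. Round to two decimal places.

Sum of weights for 'Yes' = 954 + 1405 + 2028 = 4387
Total weight = 246 + 1586 + 1149 + 1125 + 954 + 1405 + 1029 + 436 + 2028 = 9958
Weighted proportion = 4387 / 9958 = 0.44055031

0.44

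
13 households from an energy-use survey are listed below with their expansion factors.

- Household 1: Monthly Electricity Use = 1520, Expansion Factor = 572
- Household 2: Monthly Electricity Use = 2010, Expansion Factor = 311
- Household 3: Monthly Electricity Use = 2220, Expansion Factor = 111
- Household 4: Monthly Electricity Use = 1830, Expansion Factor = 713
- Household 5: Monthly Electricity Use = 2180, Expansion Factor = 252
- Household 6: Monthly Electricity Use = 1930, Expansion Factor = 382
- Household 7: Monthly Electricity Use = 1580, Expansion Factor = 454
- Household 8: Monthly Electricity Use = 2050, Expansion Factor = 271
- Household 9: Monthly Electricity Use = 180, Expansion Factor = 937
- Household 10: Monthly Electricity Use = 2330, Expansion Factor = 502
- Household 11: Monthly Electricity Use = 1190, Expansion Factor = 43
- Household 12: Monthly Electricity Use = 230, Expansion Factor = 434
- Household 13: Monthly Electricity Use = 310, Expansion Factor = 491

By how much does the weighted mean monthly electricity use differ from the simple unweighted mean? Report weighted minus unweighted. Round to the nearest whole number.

Unweighted sum = 19560
Unweighted mean = 19560 / 13 = 1504.6154
Weighted sum = 7246770
Sum of weights = 5473
Weighted mean = 7246770 / 5473 = 1324.0946
Difference (weighted minus unweighted) = -180.52074

-181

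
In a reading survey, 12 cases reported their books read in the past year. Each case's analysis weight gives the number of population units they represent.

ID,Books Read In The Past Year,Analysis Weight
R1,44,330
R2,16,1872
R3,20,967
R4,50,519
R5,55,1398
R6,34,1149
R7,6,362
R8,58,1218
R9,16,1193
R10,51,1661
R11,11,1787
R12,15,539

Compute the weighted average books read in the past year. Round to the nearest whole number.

Weighted sum = 44×330 + 16×1872 + 20×967 + 50×519 + 55×1398 + 34×1149 + 6×362 + 58×1218 + 16×1193 + 51×1661 + 11×1787 + 15×539
  = 14520 + 29952 + 19340 + 25950 + 76890 + 39066 + 2172 + 70644 + 19088 + 84711 + 19657 + 8085 = 410075
Sum of weights = 330 + 1872 + 967 + 519 + 1398 + 1149 + 362 + 1218 + 1193 + 1661 + 1787 + 539 = 12995
Weighted mean = 410075 / 12995 = 31.556368

32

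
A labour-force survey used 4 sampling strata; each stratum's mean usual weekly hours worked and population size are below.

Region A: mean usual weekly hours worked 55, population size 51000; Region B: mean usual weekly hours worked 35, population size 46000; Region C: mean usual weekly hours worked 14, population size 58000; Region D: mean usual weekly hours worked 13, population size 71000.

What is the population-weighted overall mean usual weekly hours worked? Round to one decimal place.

27.2

Σ Nₕ·x̄ₕ = 55×51000 + 35×46000 + 14×58000 + 13×71000
  = 2805000 + 1610000 + 812000 + 923000 = 6150000
Σ Nₕ = 51000 + 46000 + 58000 + 71000 = 226000
Overall mean = 6150000 / 226000 = 27.212389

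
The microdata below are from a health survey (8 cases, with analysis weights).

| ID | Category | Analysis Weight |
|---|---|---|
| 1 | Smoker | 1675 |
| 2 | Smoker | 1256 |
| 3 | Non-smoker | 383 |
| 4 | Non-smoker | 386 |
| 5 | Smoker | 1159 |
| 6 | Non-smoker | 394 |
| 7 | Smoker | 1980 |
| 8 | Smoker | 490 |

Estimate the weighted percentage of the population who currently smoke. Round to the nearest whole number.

85

Sum of weights for 'Smoker' = 1675 + 1256 + 1159 + 1980 + 490 = 6560
Total weight = 1675 + 1256 + 383 + 386 + 1159 + 394 + 1980 + 490 = 7723
Weighted proportion = 6560 / 7723 = 0.84941085 → 84.941085%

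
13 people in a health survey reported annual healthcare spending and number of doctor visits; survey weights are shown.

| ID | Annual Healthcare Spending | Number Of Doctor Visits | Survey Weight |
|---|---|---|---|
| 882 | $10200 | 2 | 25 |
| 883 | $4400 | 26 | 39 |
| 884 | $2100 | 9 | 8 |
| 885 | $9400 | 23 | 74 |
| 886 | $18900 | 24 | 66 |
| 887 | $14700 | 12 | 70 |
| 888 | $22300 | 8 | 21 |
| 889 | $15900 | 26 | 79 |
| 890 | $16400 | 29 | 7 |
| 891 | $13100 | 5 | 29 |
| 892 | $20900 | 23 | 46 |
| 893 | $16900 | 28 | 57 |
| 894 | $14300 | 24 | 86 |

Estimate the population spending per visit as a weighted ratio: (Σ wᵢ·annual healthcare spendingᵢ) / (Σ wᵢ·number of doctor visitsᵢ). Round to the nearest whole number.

Σ wᵢ·y = 8789000
Σ wᵢ·x = 12550
Ratio = 8789000 / 12550 = 700.31873

700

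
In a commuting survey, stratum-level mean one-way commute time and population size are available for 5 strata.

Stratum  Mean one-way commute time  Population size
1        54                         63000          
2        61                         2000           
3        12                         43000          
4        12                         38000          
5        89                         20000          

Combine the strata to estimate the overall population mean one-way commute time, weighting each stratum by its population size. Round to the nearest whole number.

38

Σ Nₕ·x̄ₕ = 54×63000 + 61×2000 + 12×43000 + 12×38000 + 89×20000
  = 6276000
Σ Nₕ = 63000 + 2000 + 43000 + 38000 + 20000 = 166000
Overall mean = 6276000 / 166000 = 37.807229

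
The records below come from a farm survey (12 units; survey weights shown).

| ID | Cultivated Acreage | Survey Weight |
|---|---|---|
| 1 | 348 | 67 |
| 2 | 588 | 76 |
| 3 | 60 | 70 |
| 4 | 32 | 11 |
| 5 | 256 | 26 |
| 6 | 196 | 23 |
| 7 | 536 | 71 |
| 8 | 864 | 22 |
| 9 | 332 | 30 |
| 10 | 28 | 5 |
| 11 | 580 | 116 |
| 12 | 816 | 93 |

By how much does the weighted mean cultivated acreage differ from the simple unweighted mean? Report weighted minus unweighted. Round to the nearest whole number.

96

Unweighted sum = 4636
Unweighted mean = 4636 / 12 = 386.33333
Weighted sum = 348×67 + 588×76 + 60×70 + 32×11 + 256×26 + 196×23 + 536×71 + 864×22 + 332×30 + 28×5 + 580×116 + 816×93
  = 23316 + 44688 + 4200 + 352 + 6656 + 4508 + 38056 + 19008 + 9960 + 140 + 67280 + 75888 = 294052
Sum of weights = 610
Weighted mean = 294052 / 610 = 482.05246
Difference (weighted minus unweighted) = 95.719126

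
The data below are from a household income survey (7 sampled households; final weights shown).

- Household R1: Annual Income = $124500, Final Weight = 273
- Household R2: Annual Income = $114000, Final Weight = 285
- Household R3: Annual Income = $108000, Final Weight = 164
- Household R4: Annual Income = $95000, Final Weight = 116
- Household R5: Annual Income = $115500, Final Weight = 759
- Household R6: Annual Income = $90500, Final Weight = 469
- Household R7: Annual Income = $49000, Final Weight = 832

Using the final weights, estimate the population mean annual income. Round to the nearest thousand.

Weighted sum = 124500×273 + 114000×285 + 108000×164 + 95000×116 + 115500×759 + 90500×469 + 49000×832
  = 266087500
Sum of weights = 273 + 285 + 164 + 116 + 759 + 469 + 832 = 2898
Weighted mean = 266087500 / 2898 = 91817.633

92000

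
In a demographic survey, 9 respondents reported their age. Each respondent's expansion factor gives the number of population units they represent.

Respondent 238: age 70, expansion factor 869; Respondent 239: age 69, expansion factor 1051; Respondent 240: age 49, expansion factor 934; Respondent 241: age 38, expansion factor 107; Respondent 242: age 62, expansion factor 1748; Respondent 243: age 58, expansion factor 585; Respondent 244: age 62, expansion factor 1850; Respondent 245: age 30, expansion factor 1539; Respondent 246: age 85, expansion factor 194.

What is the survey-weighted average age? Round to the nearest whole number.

57

Weighted sum = 70×869 + 69×1051 + 49×934 + 38×107 + 62×1748 + 58×585 + 62×1850 + 30×1539 + 85×194
  = 60830 + 72519 + 45766 + 4066 + 108376 + 33930 + 114700 + 46170 + 16490 = 502847
Sum of weights = 869 + 1051 + 934 + 107 + 1748 + 585 + 1850 + 1539 + 194 = 8877
Weighted mean = 502847 / 8877 = 56.646052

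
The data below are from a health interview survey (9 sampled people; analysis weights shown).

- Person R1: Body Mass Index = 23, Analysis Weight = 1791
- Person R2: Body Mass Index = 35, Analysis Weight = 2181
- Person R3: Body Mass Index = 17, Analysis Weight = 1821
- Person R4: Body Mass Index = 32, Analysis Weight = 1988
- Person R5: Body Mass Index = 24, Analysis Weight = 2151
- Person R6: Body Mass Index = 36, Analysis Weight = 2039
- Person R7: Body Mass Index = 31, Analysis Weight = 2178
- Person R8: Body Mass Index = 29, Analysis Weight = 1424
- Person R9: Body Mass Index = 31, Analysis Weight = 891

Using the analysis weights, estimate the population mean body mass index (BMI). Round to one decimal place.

Weighted sum = 23×1791 + 35×2181 + 17×1821 + 32×1988 + 24×2151 + 36×2039 + 31×2178 + 29×1424 + 31×891
  = 41193 + 76335 + 30957 + 63616 + 51624 + 73404 + 67518 + 41296 + 27621 = 473564
Sum of weights = 1791 + 2181 + 1821 + 1988 + 2151 + 2039 + 2178 + 1424 + 891 = 16464
Weighted mean = 473564 / 16464 = 28.763605

28.8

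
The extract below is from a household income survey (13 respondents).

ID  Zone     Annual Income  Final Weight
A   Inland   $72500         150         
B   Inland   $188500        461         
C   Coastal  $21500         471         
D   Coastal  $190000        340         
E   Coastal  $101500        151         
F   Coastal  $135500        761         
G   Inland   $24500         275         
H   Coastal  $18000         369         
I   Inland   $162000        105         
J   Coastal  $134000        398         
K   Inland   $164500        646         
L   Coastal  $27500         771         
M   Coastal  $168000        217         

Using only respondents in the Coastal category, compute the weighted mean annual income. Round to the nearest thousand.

Coastal rows: C, D, E, F, H, J, L, M
Weighted sum = 21500×471 + 190000×340 + 101500×151 + 135500×761 + 18000×369 + 134000×398 + 27500×771 + 168000×217
  = 10126500 + 64600000 + 15326500 + 103115500 + 6642000 + 53332000 + 21202500 + 36456000 = 310801000
Sum of weights = 471 + 340 + 151 + 761 + 369 + 398 + 771 + 217 = 3478
Weighted mean = 310801000 / 3478 = 89361.99

89000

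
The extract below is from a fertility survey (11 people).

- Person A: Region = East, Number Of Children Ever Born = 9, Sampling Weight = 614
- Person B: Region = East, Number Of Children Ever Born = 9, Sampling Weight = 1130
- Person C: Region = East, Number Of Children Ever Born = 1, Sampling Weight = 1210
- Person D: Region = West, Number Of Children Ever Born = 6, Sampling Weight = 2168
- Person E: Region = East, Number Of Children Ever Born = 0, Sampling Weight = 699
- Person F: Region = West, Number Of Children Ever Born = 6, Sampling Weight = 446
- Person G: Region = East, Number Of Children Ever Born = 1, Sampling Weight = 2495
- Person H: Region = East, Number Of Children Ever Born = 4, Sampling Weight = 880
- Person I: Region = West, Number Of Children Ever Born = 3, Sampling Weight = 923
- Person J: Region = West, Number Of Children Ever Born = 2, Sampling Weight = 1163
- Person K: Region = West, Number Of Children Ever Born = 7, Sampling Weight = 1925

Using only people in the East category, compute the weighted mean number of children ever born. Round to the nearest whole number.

3

East rows: A, B, C, E, G, H
Weighted sum = 22921
Sum of weights = 614 + 1130 + 1210 + 699 + 2495 + 880 = 7028
Weighted mean = 22921 / 7028 = 3.261383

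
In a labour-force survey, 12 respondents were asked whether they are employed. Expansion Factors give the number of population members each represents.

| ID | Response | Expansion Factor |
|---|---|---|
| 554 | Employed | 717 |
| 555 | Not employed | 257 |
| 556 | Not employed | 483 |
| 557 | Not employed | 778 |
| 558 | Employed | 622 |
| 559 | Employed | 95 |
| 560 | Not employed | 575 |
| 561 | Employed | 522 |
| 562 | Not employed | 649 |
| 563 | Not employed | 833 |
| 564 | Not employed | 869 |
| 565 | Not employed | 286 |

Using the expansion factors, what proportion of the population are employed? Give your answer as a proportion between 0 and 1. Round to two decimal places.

Sum of weights for 'Employed' = 717 + 622 + 95 + 522 = 1956
Total weight = 717 + 257 + 483 + 778 + 622 + 95 + 575 + 522 + 649 + 833 + 869 + 286 = 6686
Weighted proportion = 1956 / 6686 = 0.2925516

0.29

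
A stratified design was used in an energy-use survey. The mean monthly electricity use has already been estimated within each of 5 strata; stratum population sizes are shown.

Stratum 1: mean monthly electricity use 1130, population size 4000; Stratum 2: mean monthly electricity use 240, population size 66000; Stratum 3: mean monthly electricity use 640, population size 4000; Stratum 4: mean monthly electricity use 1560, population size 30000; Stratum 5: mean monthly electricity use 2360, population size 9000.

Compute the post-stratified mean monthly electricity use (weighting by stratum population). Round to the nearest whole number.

Σ Nₕ·x̄ₕ = 1130×4000 + 240×66000 + 640×4000 + 1560×30000 + 2360×9000
  = 4520000 + 15840000 + 2560000 + 46800000 + 21240000 = 90960000
Σ Nₕ = 4000 + 66000 + 4000 + 30000 + 9000 = 113000
Overall mean = 90960000 / 113000 = 804.95575

805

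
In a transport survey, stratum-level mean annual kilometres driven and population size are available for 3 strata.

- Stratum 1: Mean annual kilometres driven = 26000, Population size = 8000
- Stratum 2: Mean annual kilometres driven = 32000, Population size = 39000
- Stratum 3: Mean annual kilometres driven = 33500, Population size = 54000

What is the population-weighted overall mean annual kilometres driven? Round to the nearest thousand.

Σ Nₕ·x̄ₕ = 26000×8000 + 32000×39000 + 33500×54000
  = 208000000 + 1248000000 + 1809000000 = 3265000000
Σ Nₕ = 8000 + 39000 + 54000 = 101000
Overall mean = 3265000000 / 101000 = 32326.733

32000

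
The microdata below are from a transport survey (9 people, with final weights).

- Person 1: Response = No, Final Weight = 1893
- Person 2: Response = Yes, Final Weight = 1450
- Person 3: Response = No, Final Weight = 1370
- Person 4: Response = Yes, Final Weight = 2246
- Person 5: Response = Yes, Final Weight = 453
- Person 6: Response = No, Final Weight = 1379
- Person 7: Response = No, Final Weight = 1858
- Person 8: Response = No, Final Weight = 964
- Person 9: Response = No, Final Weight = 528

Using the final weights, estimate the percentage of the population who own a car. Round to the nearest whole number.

Sum of weights for 'Yes' = 1450 + 2246 + 453 = 4149
Total weight = 1893 + 1450 + 1370 + 2246 + 453 + 1379 + 1858 + 964 + 528 = 12141
Weighted proportion = 4149 / 12141 = 0.34173462 → 34.173462%

34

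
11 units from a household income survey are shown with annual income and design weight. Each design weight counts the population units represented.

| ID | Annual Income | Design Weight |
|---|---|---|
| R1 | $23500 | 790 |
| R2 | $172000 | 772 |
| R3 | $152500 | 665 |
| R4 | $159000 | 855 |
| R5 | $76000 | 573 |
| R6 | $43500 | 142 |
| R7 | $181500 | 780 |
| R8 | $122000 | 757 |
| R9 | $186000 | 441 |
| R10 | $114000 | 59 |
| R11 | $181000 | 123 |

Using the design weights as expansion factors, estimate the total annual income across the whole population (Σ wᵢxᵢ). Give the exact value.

783370500

Weighted total = 23500×790 + 172000×772 + 152500×665 + 159000×855 + 76000×573 + 43500×142 + 181500×780 + 122000×757 + 186000×441 + 114000×59 + 181000×123
  = 18565000 + 132784000 + 101412500 + 135945000 + 43548000 + 6177000 + 141570000 + 92354000 + 82026000 + 6726000 + 22263000 = 783370500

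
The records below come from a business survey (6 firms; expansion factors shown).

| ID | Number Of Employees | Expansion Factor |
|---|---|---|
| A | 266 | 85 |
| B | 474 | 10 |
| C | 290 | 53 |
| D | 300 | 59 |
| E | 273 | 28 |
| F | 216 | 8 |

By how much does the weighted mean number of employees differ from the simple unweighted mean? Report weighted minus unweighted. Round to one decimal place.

-16.0

Unweighted sum = 266 + 474 + 290 + 300 + 273 + 216 = 1819
Unweighted mean = 1819 / 6 = 303.16667
Weighted sum = 69792
Sum of weights = 85 + 10 + 53 + 59 + 28 + 8 = 243
Weighted mean = 69792 / 243 = 287.20988
Difference (weighted minus unweighted) = -15.95679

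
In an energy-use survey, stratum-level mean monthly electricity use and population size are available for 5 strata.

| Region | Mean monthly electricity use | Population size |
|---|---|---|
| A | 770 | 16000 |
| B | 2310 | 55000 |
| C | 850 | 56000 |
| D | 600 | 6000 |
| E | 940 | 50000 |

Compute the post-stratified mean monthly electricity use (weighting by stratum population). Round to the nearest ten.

Σ Nₕ·x̄ₕ = 770×16000 + 2310×55000 + 850×56000 + 600×6000 + 940×50000
  = 12320000 + 127050000 + 47600000 + 3600000 + 47000000 = 237570000
Σ Nₕ = 16000 + 55000 + 56000 + 6000 + 50000 = 183000
Overall mean = 237570000 / 183000 = 1298.1967

1300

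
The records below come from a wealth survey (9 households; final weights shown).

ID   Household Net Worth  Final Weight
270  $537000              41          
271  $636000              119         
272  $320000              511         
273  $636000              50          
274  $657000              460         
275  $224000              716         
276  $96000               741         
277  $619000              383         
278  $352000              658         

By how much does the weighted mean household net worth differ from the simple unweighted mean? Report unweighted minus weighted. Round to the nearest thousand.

Unweighted sum = 537000 + 636000 + 320000 + 636000 + 657000 + 224000 + 96000 + 619000 + 352000 = 4077000
Unweighted mean = 4077000 / 9 = 453000
Weighted sum = 537000×41 + 636000×119 + 320000×511 + 636000×50 + 657000×460 + 224000×716 + 96000×741 + 619000×383 + 352000×658
  = 22017000 + 75684000 + 163520000 + 31800000 + 302220000 + 160384000 + 71136000 + 237077000 + 231616000 = 1295454000
Sum of weights = 41 + 119 + 511 + 50 + 460 + 716 + 741 + 383 + 658 = 3679
Weighted mean = 1295454000 / 3679 = 352121.23
Difference (unweighted minus weighted) = 100878.77

101000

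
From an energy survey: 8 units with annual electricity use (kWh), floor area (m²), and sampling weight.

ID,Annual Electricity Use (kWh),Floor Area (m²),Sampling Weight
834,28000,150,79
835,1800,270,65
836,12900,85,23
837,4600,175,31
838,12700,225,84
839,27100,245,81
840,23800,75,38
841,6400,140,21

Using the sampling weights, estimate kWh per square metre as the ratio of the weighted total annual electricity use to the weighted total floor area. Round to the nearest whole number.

87

Σ wᵢ·y = 28000×79 + 1800×65 + 12900×23 + 4600×31 + 12700×84 + 27100×81 + 23800×38 + 6400×21
  = 2212000 + 117000 + 296700 + 142600 + 1066800 + 2195100 + 904400 + 134400 = 7069000
Σ wᵢ·x = 81315
Ratio = 7069000 / 81315 = 86.93353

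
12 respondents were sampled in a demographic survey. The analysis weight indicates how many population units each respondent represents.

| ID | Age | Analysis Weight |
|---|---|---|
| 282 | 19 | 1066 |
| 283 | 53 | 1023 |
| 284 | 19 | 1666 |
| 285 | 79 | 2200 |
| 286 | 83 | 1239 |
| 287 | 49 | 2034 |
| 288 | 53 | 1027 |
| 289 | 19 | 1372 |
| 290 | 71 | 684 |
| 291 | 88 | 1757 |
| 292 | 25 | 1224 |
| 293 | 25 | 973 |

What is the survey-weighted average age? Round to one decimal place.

Weighted sum = 19×1066 + 53×1023 + 19×1666 + 79×2200 + 83×1239 + 49×2034 + 53×1027 + 19×1372 + 71×684 + 88×1757 + 25×1224 + 25×973
  = 821034
Sum of weights = 1066 + 1023 + 1666 + 2200 + 1239 + 2034 + 1027 + 1372 + 684 + 1757 + 1224 + 973 = 16265
Weighted mean = 821034 / 16265 = 50.478574

50.5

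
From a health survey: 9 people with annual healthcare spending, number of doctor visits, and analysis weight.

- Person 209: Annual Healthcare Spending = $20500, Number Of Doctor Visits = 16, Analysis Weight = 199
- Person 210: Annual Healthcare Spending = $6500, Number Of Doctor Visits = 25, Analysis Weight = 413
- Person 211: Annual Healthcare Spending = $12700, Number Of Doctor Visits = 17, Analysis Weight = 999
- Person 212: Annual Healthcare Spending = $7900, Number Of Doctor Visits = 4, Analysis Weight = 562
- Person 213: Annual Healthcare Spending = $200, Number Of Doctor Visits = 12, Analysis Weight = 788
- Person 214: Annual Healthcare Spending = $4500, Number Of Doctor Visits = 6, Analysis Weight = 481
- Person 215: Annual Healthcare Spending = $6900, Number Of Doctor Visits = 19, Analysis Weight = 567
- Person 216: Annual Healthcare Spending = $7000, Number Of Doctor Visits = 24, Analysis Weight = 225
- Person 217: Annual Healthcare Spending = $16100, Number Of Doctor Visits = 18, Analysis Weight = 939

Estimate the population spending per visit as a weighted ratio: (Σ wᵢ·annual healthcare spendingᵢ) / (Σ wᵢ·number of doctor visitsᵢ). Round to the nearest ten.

600

Σ wᵢ·y = 20500×199 + 6500×413 + 12700×999 + 7900×562 + 200×788 + 4500×481 + 6900×567 + 7000×225 + 16100×939
  = 4079500 + 2684500 + 12687300 + 4439800 + 157600 + 2164500 + 3912300 + 1575000 + 15117900 = 46818400
Σ wᵢ·x = 16×199 + 25×413 + 17×999 + 4×562 + 12×788 + 6×481 + 19×567 + 24×225 + 18×939
  = 3184 + 10325 + 16983 + 2248 + 9456 + 2886 + 10773 + 5400 + 16902 = 78157
Ratio = 46818400 / 78157 = 599.03016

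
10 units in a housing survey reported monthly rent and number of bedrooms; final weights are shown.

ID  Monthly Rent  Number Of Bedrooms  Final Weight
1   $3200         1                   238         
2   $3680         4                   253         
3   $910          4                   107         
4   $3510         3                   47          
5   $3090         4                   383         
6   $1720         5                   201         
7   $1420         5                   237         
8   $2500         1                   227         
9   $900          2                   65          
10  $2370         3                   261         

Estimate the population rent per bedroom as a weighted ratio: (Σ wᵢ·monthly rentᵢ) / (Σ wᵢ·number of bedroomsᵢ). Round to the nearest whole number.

758

Σ wᵢ·y = 3200×238 + 3680×253 + 910×107 + 3510×47 + 3090×383 + 1720×201 + 1420×237 + 2500×227 + 900×65 + 2370×261
  = 761600 + 931040 + 97370 + 164970 + 1183470 + 345720 + 336540 + 567500 + 58500 + 618570 = 5065280
Σ wᵢ·x = 1×238 + 4×253 + 4×107 + 3×47 + 4×383 + 5×201 + 5×237 + 1×227 + 2×65 + 3×261
  = 6681
Ratio = 5065280 / 6681 = 758.16195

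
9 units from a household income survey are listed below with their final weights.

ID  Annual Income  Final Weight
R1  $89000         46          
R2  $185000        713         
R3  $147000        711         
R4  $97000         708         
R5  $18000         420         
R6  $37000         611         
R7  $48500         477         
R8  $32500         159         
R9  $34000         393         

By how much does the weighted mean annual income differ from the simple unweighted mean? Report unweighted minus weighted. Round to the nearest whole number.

-13462

Unweighted sum = 89000 + 185000 + 147000 + 97000 + 18000 + 37000 + 48500 + 32500 + 34000 = 688000
Unweighted mean = 688000 / 9 = 76444.444
Weighted sum = 89000×46 + 185000×713 + 147000×711 + 97000×708 + 18000×420 + 37000×611 + 48500×477 + 32500×159 + 34000×393
  = 381023000
Sum of weights = 46 + 713 + 711 + 708 + 420 + 611 + 477 + 159 + 393 = 4238
Weighted mean = 381023000 / 4238 = 89906.324
Difference (unweighted minus weighted) = -13461.879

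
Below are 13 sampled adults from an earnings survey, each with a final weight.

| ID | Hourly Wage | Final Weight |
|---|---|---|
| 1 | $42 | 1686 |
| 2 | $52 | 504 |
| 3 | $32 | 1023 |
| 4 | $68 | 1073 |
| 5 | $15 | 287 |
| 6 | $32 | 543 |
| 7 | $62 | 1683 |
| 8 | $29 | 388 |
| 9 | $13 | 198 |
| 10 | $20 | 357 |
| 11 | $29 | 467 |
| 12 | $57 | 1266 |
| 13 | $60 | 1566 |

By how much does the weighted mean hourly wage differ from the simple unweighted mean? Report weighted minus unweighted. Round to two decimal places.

Unweighted sum = 511
Unweighted mean = 511 / 13 = 39.307692
Weighted sum = 529378
Sum of weights = 11041
Weighted mean = 529378 / 11041 = 47.946563
Difference (weighted minus unweighted) = 8.6388705

8.64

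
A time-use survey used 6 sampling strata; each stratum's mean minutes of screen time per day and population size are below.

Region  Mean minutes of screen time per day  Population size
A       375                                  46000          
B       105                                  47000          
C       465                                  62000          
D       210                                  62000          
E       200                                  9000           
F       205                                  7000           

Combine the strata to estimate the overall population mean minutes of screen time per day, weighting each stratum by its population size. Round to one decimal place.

Σ Nₕ·x̄ₕ = 375×46000 + 105×47000 + 465×62000 + 210×62000 + 200×9000 + 205×7000
  = 17250000 + 4935000 + 28830000 + 13020000 + 1800000 + 1435000 = 67270000
Σ Nₕ = 233000
Overall mean = 67270000 / 233000 = 288.71245

288.7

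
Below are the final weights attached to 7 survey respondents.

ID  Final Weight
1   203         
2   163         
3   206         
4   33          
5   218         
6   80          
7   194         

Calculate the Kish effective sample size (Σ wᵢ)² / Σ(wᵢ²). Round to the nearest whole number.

6

Σ wᵢ = 203 + 163 + 206 + 33 + 218 + 80 + 194 = 1097
Σ wᵢ² = 41209 + 26569 + 42436 + 1089 + 47524 + 6400 + 37636 = 202863
n_eff = 1097² / 202863 = 1203409 / 202863 = 5.9321266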